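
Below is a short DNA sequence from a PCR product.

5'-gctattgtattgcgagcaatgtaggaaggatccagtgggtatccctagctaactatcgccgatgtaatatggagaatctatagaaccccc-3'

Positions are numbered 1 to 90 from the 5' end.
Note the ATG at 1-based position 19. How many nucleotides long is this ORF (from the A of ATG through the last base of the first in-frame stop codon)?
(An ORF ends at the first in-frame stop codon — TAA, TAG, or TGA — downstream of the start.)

6

Codons from position 19: ATG (19–21), TAG (22–24).
TAG is the first in-frame stop; ORF spans 19–24, 6 nucleotides.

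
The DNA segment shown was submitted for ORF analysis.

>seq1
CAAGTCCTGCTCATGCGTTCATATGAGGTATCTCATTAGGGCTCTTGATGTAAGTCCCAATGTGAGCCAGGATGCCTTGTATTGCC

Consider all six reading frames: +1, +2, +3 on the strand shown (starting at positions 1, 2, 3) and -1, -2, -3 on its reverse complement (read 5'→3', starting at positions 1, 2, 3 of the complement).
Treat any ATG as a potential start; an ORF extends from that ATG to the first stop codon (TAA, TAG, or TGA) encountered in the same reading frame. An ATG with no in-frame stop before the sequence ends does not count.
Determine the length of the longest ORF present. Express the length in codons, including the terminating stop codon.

9

Reverse complement (5'→3'): GGCAATACAAGGCATCCTGGCTCACATTGGGACTTACATCAAGAGCCCTAATGAGATACCTCATATGAACGCATGAGCAGGACTTG
Frame +1: CAA GTC CTG CTC ATG CGT TCA TAT GAG GTA TCT CAT TAG GGC TCT TGA TGT AAG TCC CAA TGT GAG CCA GGA TGC CTT GTA TTG — ATG at 13, stop TAG at 37 → 27 nt.
Frame +2: AAG TCC TGC TCA TGC GTT CAT ATG AGG TAT CTC ATT AGG GCT CTT GAT GTA AGT CCC AAT GTG AGC CAG GAT GCC TTG TAT TGC — no ATG→stop ORF.
Frame +3: AGT CCT GCT CAT GCG TTC ATA TGA GGT ATC TCA TTA GGG CTC TTG ATG TAA GTC CCA ATG TGA GCC AGG ATG CCT TGT ATT GCC — ATG at 48, stop TAA at 51 → 6 nt; ATG at 60, stop TGA at 63 → 6 nt.
Frame -1: GGC AAT ACA AGG CAT CCT GGC TCA CAT TGG GAC TTA CAT CAA GAG CCC TAA TGA GAT ACC TCA TAT GAA CGC ATG AGC AGG ACT — no ATG→stop ORF.
Frame -2: GCA ATA CAA GGC ATC CTG GCT CAC ATT GGG ACT TAC ATC AAG AGC CCT AAT GAG ATA CCT CAT ATG AAC GCA TGA GCA GGA CTT — ATG at 65, stop TGA at 74 → 12 nt.
Frame -3: CAA TAC AAG GCA TCC TGG CTC ACA TTG GGA CTT ACA TCA AGA GCC CTA ATG AGA TAC CTC ATA TGA ACG CAT GAG CAG GAC TTG — ATG at 51, stop TGA at 66 → 18 nt.
Longest: frame +1, positions 13–39, 27 nt = 9 codons = 8 aa. → 9 codons.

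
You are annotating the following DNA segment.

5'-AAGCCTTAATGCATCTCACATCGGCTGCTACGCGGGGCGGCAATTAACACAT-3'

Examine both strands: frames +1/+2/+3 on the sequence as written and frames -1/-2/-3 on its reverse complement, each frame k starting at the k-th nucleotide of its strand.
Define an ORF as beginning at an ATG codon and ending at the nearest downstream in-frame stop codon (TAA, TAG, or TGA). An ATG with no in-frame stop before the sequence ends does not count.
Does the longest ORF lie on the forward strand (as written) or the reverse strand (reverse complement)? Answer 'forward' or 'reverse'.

forward

Reverse complement (5'→3'): ATGTGTTAATTGCCGCCCCGCGTAGCAGCCGATGTGAGATGCATTAAGGCTT
Frame +1: AAG CCT TAA TGC ATC TCA CAT CGG CTG CTA CGC GGG GCG GCA ATT AAC ACA — no ATG→stop ORF.
Frame +2: AGC CTT AAT GCA TCT CAC ATC GGC TGC TAC GCG GGG CGG CAA TTA ACA CAT — no ATG→stop ORF.
Frame +3: GCC TTA ATG CAT CTC ACA TCG GCT GCT ACG CGG GGC GGC AAT TAA CAC — ATG at 9, stop TAA at 45 → 39 nt.
Frame -1: ATG TGT TAA TTG CCG CCC CGC GTA GCA GCC GAT GTG AGA TGC ATT AAG GCT — ATG at 1, stop TAA at 7 → 9 nt.
Frame -2: TGT GTT AAT TGC CGC CCC GCG TAG CAG CCG ATG TGA GAT GCA TTA AGG CTT — ATG at 32, stop TGA at 35 → 6 nt.
Frame -3: GTG TTA ATT GCC GCC CCG CGT AGC AGC CGA TGT GAG ATG CAT TAA GGC — ATG at 39, stop TAA at 45 → 9 nt.
Forward-strand max 39 nt; reverse-strand max 9 nt. The forward strand has the longer ORF.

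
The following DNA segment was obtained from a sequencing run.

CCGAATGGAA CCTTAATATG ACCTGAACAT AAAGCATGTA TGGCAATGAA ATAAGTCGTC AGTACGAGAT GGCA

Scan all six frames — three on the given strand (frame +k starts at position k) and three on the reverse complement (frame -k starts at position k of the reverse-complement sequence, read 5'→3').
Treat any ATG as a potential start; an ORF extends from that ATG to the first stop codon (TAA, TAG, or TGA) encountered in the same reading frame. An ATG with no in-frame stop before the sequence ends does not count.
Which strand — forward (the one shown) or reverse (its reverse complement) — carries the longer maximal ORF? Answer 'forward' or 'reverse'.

Reverse complement (5'→3'): TGCCATCTCGTACTGACGACTTATTTCATTGCCATACATGCTTTATGTTCAGGTCATATTAAGGTTCCATTCGG
Frame +1: CCG AAT GGA ACC TTA ATA TGA CCT GAA CAT AAA GCA TGT ATG GCA ATG AAA TAA GTC GTC AGT ACG AGA TGG — ATG at 40, stop TAA at 52 → 15 nt; ATG at 46, stop TAA at 52 → 9 nt.
Frame +2: CGA ATG GAA CCT TAA TAT GAC CTG AAC ATA AAG CAT GTA TGG CAA TGA AAT AAG TCG TCA GTA CGA GAT GGC — ATG at 5, stop TAA at 14 → 12 nt.
Frame +3: GAA TGG AAC CTT AAT ATG ACC TGA ACA TAA AGC ATG TAT GGC AAT GAA ATA AGT CGT CAG TAC GAG ATG GCA — ATG at 18, stop TGA at 24 → 9 nt.
Frame -1: TGC CAT CTC GTA CTG ACG ACT TAT TTC ATT GCC ATA CAT GCT TTA TGT TCA GGT CAT ATT AAG GTT CCA TTC — no ATG→stop ORF.
Frame -2: GCC ATC TCG TAC TGA CGA CTT ATT TCA TTG CCA TAC ATG CTT TAT GTT CAG GTC ATA TTA AGG TTC CAT TCG — no ATG→stop ORF.
Frame -3: CCA TCT CGT ACT GAC GAC TTA TTT CAT TGC CAT ACA TGC TTT ATG TTC AGG TCA TAT TAA GGT TCC ATT CGG — ATG at 45, stop TAA at 60 → 18 nt.
Forward-strand max 15 nt; reverse-strand max 18 nt. The reverse strand has the longer ORF.

reverse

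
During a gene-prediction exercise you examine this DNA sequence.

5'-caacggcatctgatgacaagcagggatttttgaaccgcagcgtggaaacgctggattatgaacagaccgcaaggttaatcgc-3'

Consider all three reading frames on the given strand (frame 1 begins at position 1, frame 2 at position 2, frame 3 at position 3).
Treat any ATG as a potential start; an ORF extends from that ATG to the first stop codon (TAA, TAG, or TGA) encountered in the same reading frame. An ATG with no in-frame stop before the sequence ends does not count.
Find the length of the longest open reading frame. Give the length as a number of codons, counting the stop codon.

Frame 1: CAA CGG CAT CTG ATG ACA AGC AGG GAT TTT TGA ACC GCA GCG TGG AAA CGC TGG ATT ATG AAC AGA CCG CAA GGT TAA TCG — ATG at 13, stop TGA at 31 → 21 nt; ATG at 58, stop TAA at 76 → 21 nt.
Frame 2: AAC GGC ATC TGA TGA CAA GCA GGG ATT TTT GAA CCG CAG CGT GGA AAC GCT GGA TTA TGA ACA GAC CGC AAG GTT AAT CGC — no ATG→stop ORF.
Frame 3: ACG GCA TCT GAT GAC AAG CAG GGA TTT TTG AAC CGC AGC GTG GAA ACG CTG GAT TAT GAA CAG ACC GCA AGG TTA ATC — no ATG→stop ORF.
Longest: frame 1, positions 13–33, 21 nt = 7 codons = 6 aa. → 7 codons.

7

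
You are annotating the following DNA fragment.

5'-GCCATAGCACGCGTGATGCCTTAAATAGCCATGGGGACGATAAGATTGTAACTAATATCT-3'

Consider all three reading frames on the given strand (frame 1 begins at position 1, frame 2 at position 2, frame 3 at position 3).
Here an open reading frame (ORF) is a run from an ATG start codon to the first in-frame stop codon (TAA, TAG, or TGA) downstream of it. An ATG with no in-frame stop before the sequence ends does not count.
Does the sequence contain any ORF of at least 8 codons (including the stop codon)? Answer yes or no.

Frame 1: GCC ATA GCA CGC GTG ATG CCT TAA ATA GCC ATG GGG ACG ATA AGA TTG TAA CTA ATA TCT — ATG at 16, stop TAA at 22 → 9 nt; ATG at 31, stop TAA at 49 → 21 nt.
Frame 2: CCA TAG CAC GCG TGA TGC CTT AAA TAG CCA TGG GGA CGA TAA GAT TGT AAC TAA TAT — no ATG→stop ORF.
Frame 3: CAT AGC ACG CGT GAT GCC TTA AAT AGC CAT GGG GAC GAT AAG ATT GTA ACT AAT ATC — no ATG→stop ORF.
Largest ORF found is 7 codons < 8, so no.

no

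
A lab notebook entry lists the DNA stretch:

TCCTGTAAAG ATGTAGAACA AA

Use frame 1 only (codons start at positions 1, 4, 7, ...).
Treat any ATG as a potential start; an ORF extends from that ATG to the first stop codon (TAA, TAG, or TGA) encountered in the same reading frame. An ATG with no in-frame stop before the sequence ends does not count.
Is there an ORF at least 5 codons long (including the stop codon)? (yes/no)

Frame 1: TCC TGT AAA GAT GTA GAA CAA — no ATG→stop ORF.
Largest ORF found is 0 codons < 5, so no.

no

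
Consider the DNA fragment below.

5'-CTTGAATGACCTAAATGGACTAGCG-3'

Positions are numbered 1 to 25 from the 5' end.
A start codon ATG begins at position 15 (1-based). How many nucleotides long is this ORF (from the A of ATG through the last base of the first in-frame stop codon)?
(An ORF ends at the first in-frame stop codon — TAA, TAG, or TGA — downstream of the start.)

9

Codons from position 15: ATG (15–17), GAC (18–20), TAG (21–23).
TAG is the first in-frame stop; ORF spans 15–23, 9 nucleotides.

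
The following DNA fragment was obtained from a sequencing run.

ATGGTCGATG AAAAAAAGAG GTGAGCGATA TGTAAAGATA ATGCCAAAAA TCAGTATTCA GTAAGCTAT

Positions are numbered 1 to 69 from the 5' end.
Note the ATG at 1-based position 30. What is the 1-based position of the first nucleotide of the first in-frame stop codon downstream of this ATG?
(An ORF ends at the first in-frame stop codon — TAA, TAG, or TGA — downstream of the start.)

33

Codons from position 30: ATG (30–32), TAA (33–35).
TAA is a stop codon; it begins at position 33.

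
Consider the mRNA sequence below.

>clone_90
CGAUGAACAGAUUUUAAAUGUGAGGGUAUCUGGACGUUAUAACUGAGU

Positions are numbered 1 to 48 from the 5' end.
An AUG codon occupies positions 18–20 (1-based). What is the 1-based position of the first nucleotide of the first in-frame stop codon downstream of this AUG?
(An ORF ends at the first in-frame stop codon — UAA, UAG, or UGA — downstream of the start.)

21

Codons from position 18: AUG (18–20), UGA (21–23).
UGA is a stop codon; it begins at position 21.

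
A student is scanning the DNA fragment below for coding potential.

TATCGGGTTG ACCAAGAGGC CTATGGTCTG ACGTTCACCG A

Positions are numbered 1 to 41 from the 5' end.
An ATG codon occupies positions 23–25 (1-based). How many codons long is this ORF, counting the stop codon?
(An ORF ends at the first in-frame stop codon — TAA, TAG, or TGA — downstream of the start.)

3

Codons from position 23: ATG (23–25), GTC (26–28), TGA (29–31).
TGA is the first in-frame stop; that's 3 codons including the stop.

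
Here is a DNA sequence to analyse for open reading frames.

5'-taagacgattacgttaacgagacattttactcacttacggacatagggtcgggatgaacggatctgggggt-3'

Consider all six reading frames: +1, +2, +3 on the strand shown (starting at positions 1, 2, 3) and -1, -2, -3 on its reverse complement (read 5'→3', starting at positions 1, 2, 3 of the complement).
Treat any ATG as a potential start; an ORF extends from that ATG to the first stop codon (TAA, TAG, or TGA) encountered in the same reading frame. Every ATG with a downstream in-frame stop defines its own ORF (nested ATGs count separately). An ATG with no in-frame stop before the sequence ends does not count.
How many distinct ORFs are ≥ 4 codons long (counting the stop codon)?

2

Reverse complement (5'→3'): ACCCCCAGATCCGTTCATCCCGACCCTATGTCCGTAAGTGAGTAAAATGTCTCGTTAACGTAATCGTCTTA
Frame +1: TAA GAC GAT TAC GTT AAC GAG ACA TTT TAC TCA CTT ACG GAC ATA GGG TCG GGA TGA ACG GAT CTG GGG — no ATG→stop ORF.
Frame +2: AAG ACG ATT ACG TTA ACG AGA CAT TTT ACT CAC TTA CGG ACA TAG GGT CGG GAT GAA CGG ATC TGG GGG — no ATG→stop ORF.
Frame +3: AGA CGA TTA CGT TAA CGA GAC ATT TTA CTC ACT TAC GGA CAT AGG GTC GGG ATG AAC GGA TCT GGG GGT — no ATG→stop ORF.
Frame -1: ACC CCC AGA TCC GTT CAT CCC GAC CCT ATG TCC GTA AGT GAG TAA AAT GTC TCG TTA ACG TAA TCG TCT — ATG at 28, stop TAA at 43 → 18 nt.
Frame -2: CCC CCA GAT CCG TTC ATC CCG ACC CTA TGT CCG TAA GTG AGT AAA ATG TCT CGT TAA CGT AAT CGT CTT — ATG at 47, stop TAA at 56 → 12 nt.
Frame -3: CCC CAG ATC CGT TCA TCC CGA CCC TAT GTC CGT AAG TGA GTA AAA TGT CTC GTT AAC GTA ATC GTC TTA — no ATG→stop ORF.
ORFs ≥ 4 codons: frame -1 28–45 (6 codons), frame -2 47–58 (4 codons). Count = 2.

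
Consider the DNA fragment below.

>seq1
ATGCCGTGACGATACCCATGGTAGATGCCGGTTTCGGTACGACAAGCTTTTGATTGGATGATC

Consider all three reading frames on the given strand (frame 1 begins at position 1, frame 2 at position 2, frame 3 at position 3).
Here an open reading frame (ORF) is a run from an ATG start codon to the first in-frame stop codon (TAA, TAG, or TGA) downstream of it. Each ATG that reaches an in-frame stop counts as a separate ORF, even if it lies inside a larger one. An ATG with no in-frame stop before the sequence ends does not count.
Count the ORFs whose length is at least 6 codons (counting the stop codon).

1

Frame 1: ATG CCG TGA CGA TAC CCA TGG TAG ATG CCG GTT TCG GTA CGA CAA GCT TTT GAT TGG ATG ATC — ATG at 1, stop TGA at 7 → 9 nt.
Frame 2: TGC CGT GAC GAT ACC CAT GGT AGA TGC CGG TTT CGG TAC GAC AAG CTT TTG ATT GGA TGA — no ATG→stop ORF.
Frame 3: GCC GTG ACG ATA CCC ATG GTA GAT GCC GGT TTC GGT ACG ACA AGC TTT TGA TTG GAT GAT — ATG at 18, stop TGA at 51 → 36 nt.
ORFs ≥ 6 codons: frame 3 18–53 (12 codons). Count = 1.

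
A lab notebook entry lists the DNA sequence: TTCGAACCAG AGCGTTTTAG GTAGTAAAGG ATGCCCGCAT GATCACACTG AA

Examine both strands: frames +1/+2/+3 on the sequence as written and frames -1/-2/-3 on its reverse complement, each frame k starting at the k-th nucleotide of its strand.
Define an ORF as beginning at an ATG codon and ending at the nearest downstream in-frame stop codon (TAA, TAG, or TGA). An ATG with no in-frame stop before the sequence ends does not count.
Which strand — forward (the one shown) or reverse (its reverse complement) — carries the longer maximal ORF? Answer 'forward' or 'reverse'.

reverse

Reverse complement (5'→3'): TTCAGTGTGATCATGCGGGCATCCTTTACTACCTAAAACGCTCTGGTTCGAA
Frame +1: TTC GAA CCA GAG CGT TTT AGG TAG TAA AGG ATG CCC GCA TGA TCA CAC TGA — ATG at 31, stop TGA at 40 → 12 nt.
Frame +2: TCG AAC CAG AGC GTT TTA GGT AGT AAA GGA TGC CCG CAT GAT CAC ACT GAA — no ATG→stop ORF.
Frame +3: CGA ACC AGA GCG TTT TAG GTA GTA AAG GAT GCC CGC ATG ATC ACA CTG — no ATG→stop ORF.
Frame -1: TTC AGT GTG ATC ATG CGG GCA TCC TTT ACT ACC TAA AAC GCT CTG GTT CGA — ATG at 13, stop TAA at 34 → 24 nt.
Frame -2: TCA GTG TGA TCA TGC GGG CAT CCT TTA CTA CCT AAA ACG CTC TGG TTC GAA — no ATG→stop ORF.
Frame -3: CAG TGT GAT CAT GCG GGC ATC CTT TAC TAC CTA AAA CGC TCT GGT TCG — no ATG→stop ORF.
Forward-strand max 12 nt; reverse-strand max 24 nt. The reverse strand has the longer ORF.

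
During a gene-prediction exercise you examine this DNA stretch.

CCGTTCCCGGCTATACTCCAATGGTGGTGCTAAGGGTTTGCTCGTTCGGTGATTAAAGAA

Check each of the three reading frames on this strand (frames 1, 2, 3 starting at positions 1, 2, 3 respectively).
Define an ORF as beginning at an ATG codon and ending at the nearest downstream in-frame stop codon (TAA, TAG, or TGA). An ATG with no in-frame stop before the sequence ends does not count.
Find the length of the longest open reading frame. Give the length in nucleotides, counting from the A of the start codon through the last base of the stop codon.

36

Frame 1: CCG TTC CCG GCT ATA CTC CAA TGG TGG TGC TAA GGG TTT GCT CGT TCG GTG ATT AAA GAA — no ATG→stop ORF.
Frame 2: CGT TCC CGG CTA TAC TCC AAT GGT GGT GCT AAG GGT TTG CTC GTT CGG TGA TTA AAG — no ATG→stop ORF.
Frame 3: GTT CCC GGC TAT ACT CCA ATG GTG GTG CTA AGG GTT TGC TCG TTC GGT GAT TAA AGA — ATG at 21, stop TAA at 54 → 36 nt.
Longest: frame 3, positions 21–56, 36 nt = 12 codons = 11 aa. → 36 nucleotides.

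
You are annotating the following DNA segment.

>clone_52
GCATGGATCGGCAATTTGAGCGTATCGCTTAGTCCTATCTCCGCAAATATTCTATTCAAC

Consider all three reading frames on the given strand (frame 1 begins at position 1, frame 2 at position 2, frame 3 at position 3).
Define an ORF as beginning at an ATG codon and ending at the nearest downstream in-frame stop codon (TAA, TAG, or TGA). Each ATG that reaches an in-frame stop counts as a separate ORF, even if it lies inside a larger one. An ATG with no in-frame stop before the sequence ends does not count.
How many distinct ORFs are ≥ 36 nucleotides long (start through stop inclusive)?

0

Frame 1: GCA TGG ATC GGC AAT TTG AGC GTA TCG CTT AGT CCT ATC TCC GCA AAT ATT CTA TTC AAC — no ATG→stop ORF.
Frame 2: CAT GGA TCG GCA ATT TGA GCG TAT CGC TTA GTC CTA TCT CCG CAA ATA TTC TAT TCA — no ATG→stop ORF.
Frame 3: ATG GAT CGG CAA TTT GAG CGT ATC GCT TAG TCC TAT CTC CGC AAA TAT TCT ATT CAA — ATG at 3, stop TAG at 30 → 30 nt.
No ORF reaches 36 nucleotides. Count = 0.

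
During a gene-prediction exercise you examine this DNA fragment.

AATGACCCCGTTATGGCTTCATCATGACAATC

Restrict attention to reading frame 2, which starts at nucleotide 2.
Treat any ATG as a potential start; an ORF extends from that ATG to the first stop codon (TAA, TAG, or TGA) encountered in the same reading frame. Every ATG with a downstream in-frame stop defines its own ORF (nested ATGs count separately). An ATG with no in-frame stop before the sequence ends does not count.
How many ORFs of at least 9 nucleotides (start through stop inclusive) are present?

0

Frame 2: ATG ACC CCG TTA TGG CTT CAT CAT GAC AAT — no ATG→stop ORF.
No ORF reaches 9 nucleotides. Count = 0.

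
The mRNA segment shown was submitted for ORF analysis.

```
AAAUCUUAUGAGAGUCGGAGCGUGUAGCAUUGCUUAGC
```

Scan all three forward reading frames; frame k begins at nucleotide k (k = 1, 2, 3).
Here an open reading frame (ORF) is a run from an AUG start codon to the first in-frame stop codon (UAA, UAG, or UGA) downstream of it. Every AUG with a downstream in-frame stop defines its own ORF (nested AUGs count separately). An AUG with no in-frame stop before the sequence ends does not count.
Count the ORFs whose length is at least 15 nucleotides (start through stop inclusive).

1

Frame 1: AAA UCU UAU GAG AGU CGG AGC GUG UAG CAU UGC UUA — no AUG→stop ORF.
Frame 2: AAU CUU AUG AGA GUC GGA GCG UGU AGC AUU GCU UAG — AUG at 8, stop UAG at 35 → 30 nt.
Frame 3: AUC UUA UGA GAG UCG GAG CGU GUA GCA UUG CUU AGC — no AUG→stop ORF.
ORFs ≥ 15 nucleotides: frame 2 8–37 (30 nucleotides). Count = 1.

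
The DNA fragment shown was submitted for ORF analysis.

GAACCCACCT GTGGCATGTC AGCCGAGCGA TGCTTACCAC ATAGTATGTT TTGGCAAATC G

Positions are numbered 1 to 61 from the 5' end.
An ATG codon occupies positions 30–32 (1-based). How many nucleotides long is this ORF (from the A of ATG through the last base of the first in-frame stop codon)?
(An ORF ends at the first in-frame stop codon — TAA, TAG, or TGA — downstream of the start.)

15

Codons from position 30: ATG (30–32), CTT (33–35), ACC (36–38), ACA (39–41), TAG (42–44).
TAG is the first in-frame stop; ORF spans 30–44, 15 nucleotides.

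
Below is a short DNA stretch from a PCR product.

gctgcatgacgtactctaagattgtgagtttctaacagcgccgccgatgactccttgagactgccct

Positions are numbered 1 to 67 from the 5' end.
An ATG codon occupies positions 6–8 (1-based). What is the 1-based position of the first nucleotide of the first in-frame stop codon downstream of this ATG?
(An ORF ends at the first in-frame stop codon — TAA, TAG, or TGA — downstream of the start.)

Codons from position 6: ATG (6–8), ACG (9–11), TAC (12–14), TCT (15–17), AAG (18–20), ATT (21–23), GTG (24–26), AGT (27–29), TTC (30–32), TAA (33–35).
TAA is a stop codon; it begins at position 33.

33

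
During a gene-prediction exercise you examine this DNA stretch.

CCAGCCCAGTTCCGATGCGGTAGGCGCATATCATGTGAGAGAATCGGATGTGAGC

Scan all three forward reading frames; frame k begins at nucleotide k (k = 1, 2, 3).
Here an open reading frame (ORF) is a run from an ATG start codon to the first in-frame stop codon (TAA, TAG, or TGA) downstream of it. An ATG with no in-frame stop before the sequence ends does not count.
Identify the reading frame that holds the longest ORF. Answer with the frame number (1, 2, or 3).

Frame 1: CCA GCC CAG TTC CGA TGC GGT AGG CGC ATA TCA TGT GAG AGA ATC GGA TGT GAG — no ATG→stop ORF.
Frame 2: CAG CCC AGT TCC GAT GCG GTA GGC GCA TAT CAT GTG AGA GAA TCG GAT GTG AGC — no ATG→stop ORF.
Frame 3: AGC CCA GTT CCG ATG CGG TAG GCG CAT ATC ATG TGA GAG AAT CGG ATG TGA — ATG at 15, stop TAG at 21 → 9 nt; ATG at 33, stop TGA at 36 → 6 nt; ATG at 48, stop TGA at 51 → 6 nt.
Longest ORF is 9 nt in frame 3 (positions 15–23).

3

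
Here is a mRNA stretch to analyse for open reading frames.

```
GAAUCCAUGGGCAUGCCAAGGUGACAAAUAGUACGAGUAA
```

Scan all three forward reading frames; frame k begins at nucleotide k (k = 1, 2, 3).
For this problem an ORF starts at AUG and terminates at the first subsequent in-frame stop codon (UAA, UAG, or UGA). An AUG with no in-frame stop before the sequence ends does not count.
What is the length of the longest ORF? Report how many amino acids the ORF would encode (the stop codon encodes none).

5

Frame 1: GAA UCC AUG GGC AUG CCA AGG UGA CAA AUA GUA CGA GUA — AUG at 7, stop UGA at 22 → 18 nt; AUG at 13, stop UGA at 22 → 12 nt.
Frame 2: AAU CCA UGG GCA UGC CAA GGU GAC AAA UAG UAC GAG UAA — no AUG→stop ORF.
Frame 3: AUC CAU GGG CAU GCC AAG GUG ACA AAU AGU ACG AGU — no AUG→stop ORF.
Longest: frame 1, positions 7–24, 18 nt = 6 codons = 5 aa. → 5 amino acids.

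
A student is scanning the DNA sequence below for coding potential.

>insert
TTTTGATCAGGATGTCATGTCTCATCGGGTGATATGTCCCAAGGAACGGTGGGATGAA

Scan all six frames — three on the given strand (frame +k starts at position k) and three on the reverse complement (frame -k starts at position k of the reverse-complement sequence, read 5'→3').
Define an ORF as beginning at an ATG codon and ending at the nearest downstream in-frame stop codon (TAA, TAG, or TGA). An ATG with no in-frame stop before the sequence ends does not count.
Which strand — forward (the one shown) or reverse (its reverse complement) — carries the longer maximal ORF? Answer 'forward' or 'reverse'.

Reverse complement (5'→3'): TTCATCCCACCGTTCCTTGGGACATATCACCCGATGAGACATGACATCCTGATCAAAA
Frame +1: TTT TGA TCA GGA TGT CAT GTC TCA TCG GGT GAT ATG TCC CAA GGA ACG GTG GGA TGA — ATG at 34, stop TGA at 55 → 24 nt.
Frame +2: TTT GAT CAG GAT GTC ATG TCT CAT CGG GTG ATA TGT CCC AAG GAA CGG TGG GAT GAA — no ATG→stop ORF.
Frame +3: TTG ATC AGG ATG TCA TGT CTC ATC GGG TGA TAT GTC CCA AGG AAC GGT GGG ATG — ATG at 12, stop TGA at 30 → 21 nt.
Frame -1: TTC ATC CCA CCG TTC CTT GGG ACA TAT CAC CCG ATG AGA CAT GAC ATC CTG ATC AAA — no ATG→stop ORF.
Frame -2: TCA TCC CAC CGT TCC TTG GGA CAT ATC ACC CGA TGA GAC ATG ACA TCC TGA TCA AAA — ATG at 41, stop TGA at 50 → 12 nt.
Frame -3: CAT CCC ACC GTT CCT TGG GAC ATA TCA CCC GAT GAG ACA TGA CAT CCT GAT CAA — no ATG→stop ORF.
Forward-strand max 24 nt; reverse-strand max 12 nt. The forward strand has the longer ORF.

forward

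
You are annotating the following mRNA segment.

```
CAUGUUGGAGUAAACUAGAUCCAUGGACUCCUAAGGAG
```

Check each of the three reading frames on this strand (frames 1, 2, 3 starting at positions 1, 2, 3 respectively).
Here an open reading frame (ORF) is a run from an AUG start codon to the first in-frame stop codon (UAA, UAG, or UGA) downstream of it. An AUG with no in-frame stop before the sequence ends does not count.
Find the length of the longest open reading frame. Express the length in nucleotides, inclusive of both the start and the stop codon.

12

Frame 1: CAU GUU GGA GUA AAC UAG AUC CAU GGA CUC CUA AGG — no AUG→stop ORF.
Frame 2: AUG UUG GAG UAA ACU AGA UCC AUG GAC UCC UAA GGA — AUG at 2, stop UAA at 11 → 12 nt; AUG at 23, stop UAA at 32 → 12 nt.
Frame 3: UGU UGG AGU AAA CUA GAU CCA UGG ACU CCU AAG GAG — no AUG→stop ORF.
Longest: frame 2, positions 2–13, 12 nt = 4 codons = 3 aa. → 12 nucleotides.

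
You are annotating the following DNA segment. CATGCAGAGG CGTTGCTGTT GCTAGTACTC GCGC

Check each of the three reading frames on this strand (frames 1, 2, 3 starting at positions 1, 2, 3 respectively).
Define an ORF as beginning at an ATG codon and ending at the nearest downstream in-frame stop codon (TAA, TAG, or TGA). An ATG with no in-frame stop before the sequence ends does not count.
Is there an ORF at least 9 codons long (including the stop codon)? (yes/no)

no

Frame 1: CAT GCA GAG GCG TTG CTG TTG CTA GTA CTC GCG — no ATG→stop ORF.
Frame 2: ATG CAG AGG CGT TGC TGT TGC TAG TAC TCG CGC — ATG at 2, stop TAG at 23 → 24 nt.
Frame 3: TGC AGA GGC GTT GCT GTT GCT AGT ACT CGC — no ATG→stop ORF.
Largest ORF found is 8 codons < 9, so no.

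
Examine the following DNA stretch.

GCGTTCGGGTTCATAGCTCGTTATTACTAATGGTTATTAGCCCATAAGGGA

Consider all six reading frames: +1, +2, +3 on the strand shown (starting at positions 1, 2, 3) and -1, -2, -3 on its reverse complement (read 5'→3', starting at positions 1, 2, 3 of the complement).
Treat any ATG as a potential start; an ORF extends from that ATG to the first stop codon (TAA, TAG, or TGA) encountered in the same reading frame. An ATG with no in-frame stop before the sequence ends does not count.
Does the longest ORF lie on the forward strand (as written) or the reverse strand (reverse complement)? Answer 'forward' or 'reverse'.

forward

Reverse complement (5'→3'): TCCCTTATGGGCTAATAACCATTAGTAATAACGAGCTATGAACCCGAACGC
Frame +1: GCG TTC GGG TTC ATA GCT CGT TAT TAC TAA TGG TTA TTA GCC CAT AAG GGA — no ATG→stop ORF.
Frame +2: CGT TCG GGT TCA TAG CTC GTT ATT ACT AAT GGT TAT TAG CCC ATA AGG — no ATG→stop ORF.
Frame +3: GTT CGG GTT CAT AGC TCG TTA TTA CTA ATG GTT ATT AGC CCA TAA GGG — ATG at 30, stop TAA at 45 → 18 nt.
Frame -1: TCC CTT ATG GGC TAA TAA CCA TTA GTA ATA ACG AGC TAT GAA CCC GAA CGC — ATG at 7, stop TAA at 13 → 9 nt.
Frame -2: CCC TTA TGG GCT AAT AAC CAT TAG TAA TAA CGA GCT ATG AAC CCG AAC — no ATG→stop ORF.
Frame -3: CCT TAT GGG CTA ATA ACC ATT AGT AAT AAC GAG CTA TGA ACC CGA ACG — no ATG→stop ORF.
Forward-strand max 18 nt; reverse-strand max 9 nt. The forward strand has the longer ORF.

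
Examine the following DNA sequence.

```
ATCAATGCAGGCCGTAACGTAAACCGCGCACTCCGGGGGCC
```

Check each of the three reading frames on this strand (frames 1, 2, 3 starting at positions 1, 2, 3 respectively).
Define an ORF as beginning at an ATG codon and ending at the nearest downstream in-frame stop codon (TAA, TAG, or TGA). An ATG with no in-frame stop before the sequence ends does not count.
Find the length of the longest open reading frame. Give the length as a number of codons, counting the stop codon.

6

Frame 1: ATC AAT GCA GGC CGT AAC GTA AAC CGC GCA CTC CGG GGG — no ATG→stop ORF.
Frame 2: TCA ATG CAG GCC GTA ACG TAA ACC GCG CAC TCC GGG GGC — ATG at 5, stop TAA at 20 → 18 nt.
Frame 3: CAA TGC AGG CCG TAA CGT AAA CCG CGC ACT CCG GGG GCC — no ATG→stop ORF.
Longest: frame 2, positions 5–22, 18 nt = 6 codons = 5 aa. → 6 codons.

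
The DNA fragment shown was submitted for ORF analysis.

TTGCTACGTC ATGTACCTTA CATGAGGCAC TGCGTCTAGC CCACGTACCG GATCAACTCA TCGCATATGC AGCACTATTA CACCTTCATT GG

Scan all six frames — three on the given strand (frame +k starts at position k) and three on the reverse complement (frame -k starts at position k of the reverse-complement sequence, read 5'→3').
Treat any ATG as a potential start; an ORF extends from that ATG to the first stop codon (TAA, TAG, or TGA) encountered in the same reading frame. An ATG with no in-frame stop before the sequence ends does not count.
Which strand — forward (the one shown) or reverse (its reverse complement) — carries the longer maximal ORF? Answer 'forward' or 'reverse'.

Reverse complement (5'→3'): CCAATGAAGGTGTAATAGTGCTGCATATGCGATGAGTTGATCCGGTACGTGGGCTAGACGCAGTGCCTCATGTAAGGTACATGACGTAGCAA
Frame +1: TTG CTA CGT CAT GTA CCT TAC ATG AGG CAC TGC GTC TAG CCC ACG TAC CGG ATC AAC TCA TCG CAT ATG CAG CAC TAT TAC ACC TTC ATT — ATG at 22, stop TAG at 37 → 18 nt.
Frame +2: TGC TAC GTC ATG TAC CTT ACA TGA GGC ACT GCG TCT AGC CCA CGT ACC GGA TCA ACT CAT CGC ATA TGC AGC ACT ATT ACA CCT TCA TTG — ATG at 11, stop TGA at 23 → 15 nt.
Frame +3: GCT ACG TCA TGT ACC TTA CAT GAG GCA CTG CGT CTA GCC CAC GTA CCG GAT CAA CTC ATC GCA TAT GCA GCA CTA TTA CAC CTT CAT TGG — no ATG→stop ORF.
Frame -1: CCA ATG AAG GTG TAA TAG TGC TGC ATA TGC GAT GAG TTG ATC CGG TAC GTG GGC TAG ACG CAG TGC CTC ATG TAA GGT ACA TGA CGT AGC — ATG at 4, stop TAA at 13 → 12 nt; ATG at 70, stop TAA at 73 → 6 nt.
Frame -2: CAA TGA AGG TGT AAT AGT GCT GCA TAT GCG ATG AGT TGA TCC GGT ACG TGG GCT AGA CGC AGT GCC TCA TGT AAG GTA CAT GAC GTA GCA — ATG at 32, stop TGA at 38 → 9 nt.
Frame -3: AAT GAA GGT GTA ATA GTG CTG CAT ATG CGA TGA GTT GAT CCG GTA CGT GGG CTA GAC GCA GTG CCT CAT GTA AGG TAC ATG ACG TAG CAA — ATG at 27, stop TGA at 33 → 9 nt; ATG at 81, stop TAG at 87 → 9 nt.
Forward-strand max 18 nt; reverse-strand max 12 nt. The forward strand has the longer ORF.

forward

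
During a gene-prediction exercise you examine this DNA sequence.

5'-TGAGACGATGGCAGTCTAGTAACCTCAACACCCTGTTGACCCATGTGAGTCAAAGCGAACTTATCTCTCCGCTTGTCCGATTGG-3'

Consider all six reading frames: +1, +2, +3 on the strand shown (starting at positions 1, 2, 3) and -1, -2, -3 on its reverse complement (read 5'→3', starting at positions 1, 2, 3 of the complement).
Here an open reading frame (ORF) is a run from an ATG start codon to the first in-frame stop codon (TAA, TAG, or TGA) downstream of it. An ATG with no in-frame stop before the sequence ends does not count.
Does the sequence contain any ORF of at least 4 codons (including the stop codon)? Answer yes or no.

yes

Reverse complement (5'→3'): CCAATCGGACAAGCGGAGAGATAAGTTCGCTTTGACTCACATGGGTCAACAGGGTGTTGAGGTTACTAGACTGCCATCGTCTCA
Frame +1: TGA GAC GAT GGC AGT CTA GTA ACC TCA ACA CCC TGT TGA CCC ATG TGA GTC AAA GCG AAC TTA TCT CTC CGC TTG TCC GAT TGG — ATG at 43, stop TGA at 46 → 6 nt.
Frame +2: GAG ACG ATG GCA GTC TAG TAA CCT CAA CAC CCT GTT GAC CCA TGT GAG TCA AAG CGA ACT TAT CTC TCC GCT TGT CCG ATT — ATG at 8, stop TAG at 17 → 12 nt.
Frame +3: AGA CGA TGG CAG TCT AGT AAC CTC AAC ACC CTG TTG ACC CAT GTG AGT CAA AGC GAA CTT ATC TCT CCG CTT GTC CGA TTG — no ATG→stop ORF.
Frame -1: CCA ATC GGA CAA GCG GAG AGA TAA GTT CGC TTT GAC TCA CAT GGG TCA ACA GGG TGT TGA GGT TAC TAG ACT GCC ATC GTC TCA — no ATG→stop ORF.
Frame -2: CAA TCG GAC AAG CGG AGA GAT AAG TTC GCT TTG ACT CAC ATG GGT CAA CAG GGT GTT GAG GTT ACT AGA CTG CCA TCG TCT — no ATG→stop ORF.
Frame -3: AAT CGG ACA AGC GGA GAG ATA AGT TCG CTT TGA CTC ACA TGG GTC AAC AGG GTG TTG AGG TTA CTA GAC TGC CAT CGT CTC — no ATG→stop ORF.
Frame +2 has an ORF of 4 codons (positions 8–19) ≥ 4, so yes.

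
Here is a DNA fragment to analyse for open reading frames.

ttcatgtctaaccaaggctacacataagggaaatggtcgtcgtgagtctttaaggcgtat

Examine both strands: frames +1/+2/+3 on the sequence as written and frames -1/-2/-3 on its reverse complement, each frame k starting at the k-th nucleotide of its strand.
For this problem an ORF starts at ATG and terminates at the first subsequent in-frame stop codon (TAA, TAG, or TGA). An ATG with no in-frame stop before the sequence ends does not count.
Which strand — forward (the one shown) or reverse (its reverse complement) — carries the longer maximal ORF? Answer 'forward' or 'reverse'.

Reverse complement (5'→3'): ATACGCCTTAAAGACTCACGACGACCATTTCCCTTATGTGTAGCCTTGGTTAGACATGAA
Frame +1: TTC ATG TCT AAC CAA GGC TAC ACA TAA GGG AAA TGG TCG TCG TGA GTC TTT AAG GCG TAT — ATG at 4, stop TAA at 25 → 24 nt.
Frame +2: TCA TGT CTA ACC AAG GCT ACA CAT AAG GGA AAT GGT CGT CGT GAG TCT TTA AGG CGT — no ATG→stop ORF.
Frame +3: CAT GTC TAA CCA AGG CTA CAC ATA AGG GAA ATG GTC GTC GTG AGT CTT TAA GGC GTA — ATG at 33, stop TAA at 51 → 21 nt.
Frame -1: ATA CGC CTT AAA GAC TCA CGA CGA CCA TTT CCC TTA TGT GTA GCC TTG GTT AGA CAT GAA — no ATG→stop ORF.
Frame -2: TAC GCC TTA AAG ACT CAC GAC GAC CAT TTC CCT TAT GTG TAG CCT TGG TTA GAC ATG — no ATG→stop ORF.
Frame -3: ACG CCT TAA AGA CTC ACG ACG ACC ATT TCC CTT ATG TGT AGC CTT GGT TAG ACA TGA — ATG at 36, stop TAG at 51 → 18 nt.
Forward-strand max 24 nt; reverse-strand max 18 nt. The forward strand has the longer ORF.

forward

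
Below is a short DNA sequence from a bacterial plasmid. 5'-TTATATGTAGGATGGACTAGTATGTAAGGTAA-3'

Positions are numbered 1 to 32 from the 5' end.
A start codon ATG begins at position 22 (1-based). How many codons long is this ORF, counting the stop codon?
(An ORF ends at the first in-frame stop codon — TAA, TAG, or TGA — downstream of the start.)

Codons from position 22: ATG (22–24), TAA (25–27).
TAA is the first in-frame stop; that's 2 codons including the stop.

2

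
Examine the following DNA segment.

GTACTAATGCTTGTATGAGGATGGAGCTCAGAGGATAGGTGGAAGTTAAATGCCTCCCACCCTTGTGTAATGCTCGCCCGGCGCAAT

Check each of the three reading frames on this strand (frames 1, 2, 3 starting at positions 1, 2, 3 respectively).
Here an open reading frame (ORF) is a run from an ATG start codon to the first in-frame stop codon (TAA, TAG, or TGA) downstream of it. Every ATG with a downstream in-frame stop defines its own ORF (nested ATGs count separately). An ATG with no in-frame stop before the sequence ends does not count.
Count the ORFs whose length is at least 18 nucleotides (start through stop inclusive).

Frame 1: GTA CTA ATG CTT GTA TGA GGA TGG AGC TCA GAG GAT AGG TGG AAG TTA AAT GCC TCC CAC CCT TGT GTA ATG CTC GCC CGG CGC AAT — ATG at 7, stop TGA at 16 → 12 nt.
Frame 2: TAC TAA TGC TTG TAT GAG GAT GGA GCT CAG AGG ATA GGT GGA AGT TAA ATG CCT CCC ACC CTT GTG TAA TGC TCG CCC GGC GCA — ATG at 50, stop TAA at 68 → 21 nt.
Frame 3: ACT AAT GCT TGT ATG AGG ATG GAG CTC AGA GGA TAG GTG GAA GTT AAA TGC CTC CCA CCC TTG TGT AAT GCT CGC CCG GCG CAA — ATG at 15, stop TAG at 36 → 24 nt; ATG at 21, stop TAG at 36 → 18 nt.
ORFs ≥ 18 nucleotides: frame 2 50–70 (21 nucleotides), frame 3 15–38 (24 nucleotides), frame 3 21–38 (18 nucleotides). Count = 3.

3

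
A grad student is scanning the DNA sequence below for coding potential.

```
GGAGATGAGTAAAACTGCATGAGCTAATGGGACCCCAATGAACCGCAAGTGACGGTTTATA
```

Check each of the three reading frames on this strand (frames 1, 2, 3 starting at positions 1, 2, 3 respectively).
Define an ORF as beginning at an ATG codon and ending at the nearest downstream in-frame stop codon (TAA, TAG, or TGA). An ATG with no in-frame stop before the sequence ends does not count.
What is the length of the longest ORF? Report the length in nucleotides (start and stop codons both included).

18

Frame 1: GGA GAT GAG TAA AAC TGC ATG AGC TAA TGG GAC CCC AAT GAA CCG CAA GTG ACG GTT TAT — ATG at 19, stop TAA at 25 → 9 nt.
Frame 2: GAG ATG AGT AAA ACT GCA TGA GCT AAT GGG ACC CCA ATG AAC CGC AAG TGA CGG TTT ATA — ATG at 5, stop TGA at 20 → 18 nt; ATG at 38, stop TGA at 50 → 15 nt.
Frame 3: AGA TGA GTA AAA CTG CAT GAG CTA ATG GGA CCC CAA TGA ACC GCA AGT GAC GGT TTA — ATG at 27, stop TGA at 39 → 15 nt.
Longest: frame 2, positions 5–22, 18 nt = 6 codons = 5 aa. → 18 nucleotides.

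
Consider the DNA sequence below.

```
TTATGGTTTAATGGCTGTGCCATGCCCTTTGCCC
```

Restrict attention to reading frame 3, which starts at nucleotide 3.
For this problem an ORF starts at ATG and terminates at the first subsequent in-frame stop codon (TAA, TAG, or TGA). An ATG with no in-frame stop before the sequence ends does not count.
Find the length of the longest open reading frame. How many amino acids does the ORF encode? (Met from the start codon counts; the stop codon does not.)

Frame 3: ATG GTT TAA TGG CTG TGC CAT GCC CTT TGC — ATG at 3, stop TAA at 9 → 9 nt.
Longest: frame 3, positions 3–11, 9 nt = 3 codons = 2 aa. → 2 amino acids.

2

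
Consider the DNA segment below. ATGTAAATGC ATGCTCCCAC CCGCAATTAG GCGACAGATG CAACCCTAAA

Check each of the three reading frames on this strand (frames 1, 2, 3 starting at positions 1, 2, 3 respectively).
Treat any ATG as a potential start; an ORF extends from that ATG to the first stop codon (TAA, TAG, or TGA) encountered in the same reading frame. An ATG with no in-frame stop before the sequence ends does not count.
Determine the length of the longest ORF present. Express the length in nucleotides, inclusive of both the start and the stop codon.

Frame 1: ATG TAA ATG CAT GCT CCC ACC CGC AAT TAG GCG ACA GAT GCA ACC CTA — ATG at 1, stop TAA at 4 → 6 nt; ATG at 7, stop TAG at 28 → 24 nt.
Frame 2: TGT AAA TGC ATG CTC CCA CCC GCA ATT AGG CGA CAG ATG CAA CCC TAA — ATG at 11, stop TAA at 47 → 39 nt; ATG at 38, stop TAA at 47 → 12 nt.
Frame 3: GTA AAT GCA TGC TCC CAC CCG CAA TTA GGC GAC AGA TGC AAC CCT AAA — no ATG→stop ORF.
Longest: frame 2, positions 11–49, 39 nt = 13 codons = 12 aa. → 39 nucleotides.

39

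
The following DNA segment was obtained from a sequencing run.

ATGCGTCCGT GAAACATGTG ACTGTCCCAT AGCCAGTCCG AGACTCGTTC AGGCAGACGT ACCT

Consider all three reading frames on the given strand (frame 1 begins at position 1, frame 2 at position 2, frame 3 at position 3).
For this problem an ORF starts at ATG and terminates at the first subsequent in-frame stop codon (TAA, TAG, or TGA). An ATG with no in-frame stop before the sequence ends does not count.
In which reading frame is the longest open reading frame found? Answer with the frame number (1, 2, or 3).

1

Frame 1: ATG CGT CCG TGA AAC ATG TGA CTG TCC CAT AGC CAG TCC GAG ACT CGT TCA GGC AGA CGT ACC — ATG at 1, stop TGA at 10 → 12 nt; ATG at 16, stop TGA at 19 → 6 nt.
Frame 2: TGC GTC CGT GAA ACA TGT GAC TGT CCC ATA GCC AGT CCG AGA CTC GTT CAG GCA GAC GTA CCT — no ATG→stop ORF.
Frame 3: GCG TCC GTG AAA CAT GTG ACT GTC CCA TAG CCA GTC CGA GAC TCG TTC AGG CAG ACG TAC — no ATG→stop ORF.
Longest ORF is 12 nt in frame 1 (positions 1–12).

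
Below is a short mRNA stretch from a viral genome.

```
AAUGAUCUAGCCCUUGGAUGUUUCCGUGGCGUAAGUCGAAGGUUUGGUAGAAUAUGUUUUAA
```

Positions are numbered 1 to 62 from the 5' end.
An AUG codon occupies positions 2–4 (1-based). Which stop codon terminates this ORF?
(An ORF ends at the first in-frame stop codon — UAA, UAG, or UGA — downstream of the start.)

UAG

Codons from position 2: AUG (2–4), AUC (5–7), UAG (8–10).
The first in-frame stop codon is UAG.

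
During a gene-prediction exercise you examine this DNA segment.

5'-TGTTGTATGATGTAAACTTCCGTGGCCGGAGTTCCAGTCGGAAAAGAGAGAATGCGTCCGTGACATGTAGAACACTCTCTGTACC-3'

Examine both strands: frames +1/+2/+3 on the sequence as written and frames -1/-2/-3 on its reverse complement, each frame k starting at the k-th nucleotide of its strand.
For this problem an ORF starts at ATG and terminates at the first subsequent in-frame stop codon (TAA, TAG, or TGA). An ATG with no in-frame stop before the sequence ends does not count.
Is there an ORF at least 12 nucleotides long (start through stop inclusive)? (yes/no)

Reverse complement (5'→3'): GGTACAGAGAGTGTTCTACATGTCACGGACGCATTCTCTCTTTTCCGACTGGAACTCCGGCCACGGAAGTTTACATCATACAACA
Frame +1: TGT TGT ATG ATG TAA ACT TCC GTG GCC GGA GTT CCA GTC GGA AAA GAG AGA ATG CGT CCG TGA CAT GTA GAA CAC TCT CTG TAC — ATG at 7, stop TAA at 13 → 9 nt; ATG at 10, stop TAA at 13 → 6 nt; ATG at 52, stop TGA at 61 → 12 nt.
Frame +2: GTT GTA TGA TGT AAA CTT CCG TGG CCG GAG TTC CAG TCG GAA AAG AGA GAA TGC GTC CGT GAC ATG TAG AAC ACT CTC TGT ACC — ATG at 65, stop TAG at 68 → 6 nt.
Frame +3: TTG TAT GAT GTA AAC TTC CGT GGC CGG AGT TCC AGT CGG AAA AGA GAG AAT GCG TCC GTG ACA TGT AGA ACA CTC TCT GTA — no ATG→stop ORF.
Frame -1: GGT ACA GAG AGT GTT CTA CAT GTC ACG GAC GCA TTC TCT CTT TTC CGA CTG GAA CTC CGG CCA CGG AAG TTT ACA TCA TAC AAC — no ATG→stop ORF.
Frame -2: GTA CAG AGA GTG TTC TAC ATG TCA CGG ACG CAT TCT CTC TTT TCC GAC TGG AAC TCC GGC CAC GGA AGT TTA CAT CAT ACA ACA — no ATG→stop ORF.
Frame -3: TAC AGA GAG TGT TCT ACA TGT CAC GGA CGC ATT CTC TCT TTT CCG ACT GGA ACT CCG GCC ACG GAA GTT TAC ATC ATA CAA — no ATG→stop ORF.
Frame +1 has an ORF of 12 nucleotides (positions 52–63) ≥ 12, so yes.

yes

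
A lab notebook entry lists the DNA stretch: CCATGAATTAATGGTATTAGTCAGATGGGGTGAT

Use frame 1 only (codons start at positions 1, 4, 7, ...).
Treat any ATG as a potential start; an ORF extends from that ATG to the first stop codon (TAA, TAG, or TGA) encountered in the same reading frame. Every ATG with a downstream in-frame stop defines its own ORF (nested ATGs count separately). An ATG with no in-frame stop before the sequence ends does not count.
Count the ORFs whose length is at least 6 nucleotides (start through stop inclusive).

1

Frame 1: CCA TGA ATT AAT GGT ATT AGT CAG ATG GGG TGA — ATG at 25, stop TGA at 31 → 9 nt.
ORFs ≥ 6 nucleotides: frame 1 25–33 (9 nucleotides). Count = 1.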